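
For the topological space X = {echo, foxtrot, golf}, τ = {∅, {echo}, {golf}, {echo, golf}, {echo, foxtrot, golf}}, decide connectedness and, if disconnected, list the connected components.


(X, τ) is connected.

Find clopen sets (U ∈ τ with X ∖ U ∈ τ):
  U = ∅, X ∖ U = {echo, foxtrot, golf} — both open, so U is clopen.
  U = {echo, foxtrot, golf}, X ∖ U = ∅ — both open, so U is clopen.
Only trivial clopens (∅ and X) exist, so (X, τ) is connected.
Compute connected components by grouping points that agree on all clopens:
  component: {echo, foxtrot, golf}


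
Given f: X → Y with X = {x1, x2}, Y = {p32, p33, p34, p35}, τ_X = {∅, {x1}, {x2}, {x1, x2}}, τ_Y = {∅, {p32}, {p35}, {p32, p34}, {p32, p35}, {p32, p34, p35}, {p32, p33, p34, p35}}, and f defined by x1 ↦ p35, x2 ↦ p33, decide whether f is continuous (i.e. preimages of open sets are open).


f IS continuous.

Compute f^{-1}(U) for each U ∈ τ_Y:
  U = ∅: f^{-1}(U) = ∅ ∈ τ_X ✓.
  U = {p32}: f^{-1}(U) = ∅ ∈ τ_X ✓.
  U = {p35}: f^{-1}(U) = {x1} ∈ τ_X ✓.
  U = {p32, p34}: f^{-1}(U) = ∅ ∈ τ_X ✓.
  U = {p32, p35}: f^{-1}(U) = {x1} ∈ τ_X ✓.
  U = {p32, p34, p35}: f^{-1}(U) = {x1} ∈ τ_X ✓.
  U = {p32, p33, p34, p35}: f^{-1}(U) = {x1, x2} ∈ τ_X ✓.
Every preimage lies in τ_X, so f IS continuous.


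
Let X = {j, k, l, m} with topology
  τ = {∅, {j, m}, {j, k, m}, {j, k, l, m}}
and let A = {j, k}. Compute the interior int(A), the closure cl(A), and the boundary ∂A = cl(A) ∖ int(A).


int(A) = ∅, cl(A) = {j, k, l, m}, ∂A = {j, k, l, m}.

Closed sets in (X, τ) are complements of opens:
  closed(X, τ) = {∅, {l}, {k, l}, {j, k, l, m}}.
int(A) = ⋃ {U ∈ τ : U ⊆ A}. Opens contained in A: ∅.
Taking the union of these: int(A) = ∅.
cl(A) = ⋂ {C closed : A ⊆ C}. Closed sets containing A: {j, k, l, m}.
Intersecting these: cl(A) = {j, k, l, m}.
∂A = cl(A) ∖ int(A) = {j, k, l, m} ∖ ∅ = {j, k, l, m}.


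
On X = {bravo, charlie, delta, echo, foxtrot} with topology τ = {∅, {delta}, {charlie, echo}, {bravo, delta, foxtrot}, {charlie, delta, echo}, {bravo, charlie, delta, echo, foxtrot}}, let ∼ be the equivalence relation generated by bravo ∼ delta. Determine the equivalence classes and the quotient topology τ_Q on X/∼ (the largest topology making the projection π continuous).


X/∼ = {[bravo=delta], [charlie], [echo], [foxtrot]}; |τ_Q| = 4.

Equivalence classes: [bravo=delta], [charlie], [echo], [foxtrot].
Quotient map π: X → X/∼ sends bravo ↦ [bravo=delta], charlie ↦ [charlie], delta ↦ [bravo=delta], echo ↦ [echo], foxtrot ↦ [foxtrot].
For each subset V ⊆ X/∼, compute π^{-1}(V) ⊆ X and check whether π^{-1}(V) ∈ τ. V is open in τ_Q iff π^{-1}(V) ∈ τ.
  V = {}: π^{-1}(V) = ∅ ∈ τ ✓.
  V = {[bravo=delta]}: π^{-1}(V) = {bravo, delta} ∉ τ ✗.
  V = {[charlie]}: π^{-1}(V) = {charlie} ∉ τ ✗.
  V = {[bravo=delta], [charlie]}: π^{-1}(V) = {bravo, charlie, delta} ∉ τ ✗.
  V = {[echo]}: π^{-1}(V) = {echo} ∉ τ ✗.
  V = {[bravo=delta], [echo]}: π^{-1}(V) = {bravo, delta, echo} ∉ τ ✗.
  V = {[charlie], [echo]}: π^{-1}(V) = {charlie, echo} ∈ τ ✓.
  V = {[bravo=delta], [charlie], [echo]}: π^{-1}(V) = {bravo, charlie, delta, echo} ∉ τ ✗.
  V = {[foxtrot]}: π^{-1}(V) = {foxtrot} ∉ τ ✗.
  V = {[bravo=delta], [foxtrot]}: π^{-1}(V) = {bravo, delta, foxtrot} ∈ τ ✓.
  V = {[charlie], [foxtrot]}: π^{-1}(V) = {charlie, foxtrot} ∉ τ ✗.
  V = {[bravo=delta], [charlie], [foxtrot]}: π^{-1}(V) = {bravo, charlie, delta, foxtrot} ∉ τ ✗.
  V = {[echo], [foxtrot]}: π^{-1}(V) = {echo, foxtrot} ∉ τ ✗.
  V = {[bravo=delta], [echo], [foxtrot]}: π^{-1}(V) = {bravo, delta, echo, foxtrot} ∉ τ ✗.
  V = {[charlie], [echo], [foxtrot]}: π^{-1}(V) = {charlie, echo, foxtrot} ∉ τ ✗.
  V = {[bravo=delta], [charlie], [echo], [foxtrot]}: π^{-1}(V) = {bravo, charlie, delta, echo, foxtrot} ∈ τ ✓.
Open sets in the quotient: τ_Q = {{}, {[charlie], [echo]}, {[bravo=delta], [foxtrot]}, {[bravo=delta], [charlie], [echo], [foxtrot]}} (4 elements).


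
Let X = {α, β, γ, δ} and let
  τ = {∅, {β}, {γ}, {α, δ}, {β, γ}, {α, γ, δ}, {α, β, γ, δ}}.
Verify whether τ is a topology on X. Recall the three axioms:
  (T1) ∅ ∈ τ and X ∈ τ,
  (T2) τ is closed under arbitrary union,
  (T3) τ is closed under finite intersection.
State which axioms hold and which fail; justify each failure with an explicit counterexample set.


τ is NOT a topology on X.

Axiom (T1): ∅ ∈ τ? Yes; X ∈ τ? Yes.
Axiom (T2/T3): check pairwise unions and intersections of members of τ.
Counterexample for (T2): {β} ∪ {α, δ} = {α, β, δ} ∉ τ. Therefore τ is NOT a topology.


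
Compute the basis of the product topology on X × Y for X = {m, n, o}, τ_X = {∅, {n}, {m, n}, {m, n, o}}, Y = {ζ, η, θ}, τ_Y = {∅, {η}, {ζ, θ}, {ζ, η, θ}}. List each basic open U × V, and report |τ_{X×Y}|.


Basis B = {∅ × ∅, {n} × {η}, {m, n} × {η}, {n} × {ζ, θ}, {m, n, o} × {η}, {n} × {ζ, η, θ}, {m, n} × {ζ, θ}, {m, n} × {ζ, η, θ}, {m, n, o} × {ζ, θ}, {m, n, o} × {ζ, η, θ}}; |τ_{X×Y}| = 16.

Enumerate products U × V with U ∈ τ_X, V ∈ τ_Y (deduplicated):
  ∅ × ∅ = {} (∅)
  {n} × {η} = {(n,η)}
  {m, n} × {η} = {(m,η), (n,η)}
  {n} × {ζ, θ} = {(n,ζ), (n,θ)}
  {m, n, o} × {η} = {(m,η), (n,η), (o,η)}
  {n} × {ζ, η, θ} = {(n,ζ), (n,η), (n,θ)}
  {m, n} × {ζ, θ} = {(m,ζ), (m,θ), (n,ζ), (n,θ)}
  {m, n} × {ζ, η, θ} = {(m,ζ), (m,η), (m,θ), (n,ζ), (n,η), (n,θ)}
  {m, n, o} × {ζ, θ} = {(m,ζ), (m,θ), (n,ζ), (n,θ), (o,ζ), (o,θ)}
  {m, n, o} × {ζ, η, θ} = {(m,ζ), (m,η), (m,θ), (n,ζ), (n,η), (n,θ), (o,ζ), (o,η), (o,θ)}
These 10 distinct sets form the basis B.
Close under arbitrary unions to get τ_{X×Y}; counting gives |τ_{X×Y}| = 16.


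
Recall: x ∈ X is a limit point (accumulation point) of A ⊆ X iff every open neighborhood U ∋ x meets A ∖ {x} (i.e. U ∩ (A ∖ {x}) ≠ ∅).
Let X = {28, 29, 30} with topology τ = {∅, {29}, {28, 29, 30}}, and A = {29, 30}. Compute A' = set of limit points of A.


A' = {28, 30}

For each x ∈ X, list the open sets U ∈ τ with x ∈ U, then check whether U ∩ (A ∖ {x}) ≠ ∅ for every such U.
  x = 28: opens ∋ x are {28, 29, 30}; each meets A ∖ {28}, so x IS a limit point.
  x = 29: open {29} ∋ x has {29} ∩ (A ∖ {29}) = ∅, so x is NOT a limit point.
  x = 30: opens ∋ x are {28, 29, 30}; each meets A ∖ {30}, so x IS a limit point.
Collecting: A' = {28, 30}.


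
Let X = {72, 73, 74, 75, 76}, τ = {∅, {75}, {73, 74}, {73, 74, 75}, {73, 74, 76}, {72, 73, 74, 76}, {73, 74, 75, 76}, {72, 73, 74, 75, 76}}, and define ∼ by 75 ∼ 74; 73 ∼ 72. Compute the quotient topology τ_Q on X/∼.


X/∼ = {[72=73], [74=75], [76]}; |τ_Q| = 2.

Equivalence classes: [72=73], [74=75], [76].
Quotient map π: X → X/∼ sends 72 ↦ [72=73], 73 ↦ [72=73], 74 ↦ [74=75], 75 ↦ [74=75], 76 ↦ [76].
For each subset V ⊆ X/∼, compute π^{-1}(V) ⊆ X and check whether π^{-1}(V) ∈ τ. V is open in τ_Q iff π^{-1}(V) ∈ τ.
  V = {}: π^{-1}(V) = ∅ ∈ τ ✓.
  V = {[72=73]}: π^{-1}(V) = {72, 73} ∉ τ ✗.
  V = {[74=75]}: π^{-1}(V) = {74, 75} ∉ τ ✗.
  V = {[72=73], [74=75]}: π^{-1}(V) = {72, 73, 74, 75} ∉ τ ✗.
  V = {[76]}: π^{-1}(V) = {76} ∉ τ ✗.
  V = {[72=73], [76]}: π^{-1}(V) = {72, 73, 76} ∉ τ ✗.
  V = {[74=75], [76]}: π^{-1}(V) = {74, 75, 76} ∉ τ ✗.
  V = {[72=73], [74=75], [76]}: π^{-1}(V) = {72, 73, 74, 75, 76} ∈ τ ✓.
Open sets in the quotient: τ_Q = {{}, {[72=73], [74=75], [76]}} (2 elements).


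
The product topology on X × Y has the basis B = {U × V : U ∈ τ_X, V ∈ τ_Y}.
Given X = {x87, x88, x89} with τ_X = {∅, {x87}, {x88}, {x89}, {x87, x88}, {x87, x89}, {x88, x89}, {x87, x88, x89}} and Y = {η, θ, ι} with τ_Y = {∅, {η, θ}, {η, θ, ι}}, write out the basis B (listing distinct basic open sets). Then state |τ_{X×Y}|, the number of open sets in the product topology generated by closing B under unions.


Basis B = {∅ × ∅, {x87} × {η, θ}, {x88} × {η, θ}, {x89} × {η, θ}, {x87} × {η, θ, ι}, {x88} × {η, θ, ι}, {x89} × {η, θ, ι}, {x87, x88} × {η, θ}, {x87, x89} × {η, θ}, {x88, x89} × {η, θ}, {x87, x88} × {η, θ, ι}, {x87, x89} × {η, θ, ι}, {x87, x88, x89} × {η, θ}, {x88, x89} × {η, θ, ι}, {x87, x88, x89} × {η, θ, ι}}; |τ_{X×Y}| = 27.

Enumerate products U × V with U ∈ τ_X, V ∈ τ_Y (deduplicated):
  ∅ × ∅ = {} (∅)
  {x87} × {η, θ} = {(x87,η), (x87,θ)}
  {x88} × {η, θ} = {(x88,η), (x88,θ)}
  {x89} × {η, θ} = {(x89,η), (x89,θ)}
  {x87} × {η, θ, ι} = {(x87,η), (x87,θ), (x87,ι)}
  {x88} × {η, θ, ι} = {(x88,η), (x88,θ), (x88,ι)}
  {x89} × {η, θ, ι} = {(x89,η), (x89,θ), (x89,ι)}
  {x87, x88} × {η, θ} = {(x87,η), (x87,θ), (x88,η), (x88,θ)}
  {x87, x89} × {η, θ} = {(x87,η), (x87,θ), (x89,η), (x89,θ)}
  {x88, x89} × {η, θ} = {(x88,η), (x88,θ), (x89,η), (x89,θ)}
  {x87, x88} × {η, θ, ι} = {(x87,η), (x87,θ), (x87,ι), (x88,η), (x88,θ), (x88,ι)}
  {x87, x89} × {η, θ, ι} = {(x87,η), (x87,θ), (x87,ι), (x89,η), (x89,θ), (x89,ι)}
  {x87, x88, x89} × {η, θ} = {(x87,η), (x87,θ), (x88,η), (x88,θ), (x89,η), (x89,θ)}
  {x88, x89} × {η, θ, ι} = {(x88,η), (x88,θ), (x88,ι), (x89,η), (x89,θ), (x89,ι)}
  {x87, x88, x89} × {η, θ, ι} = {(x87,η), (x87,θ), (x87,ι), (x88,η), (x88,θ), (x88,ι), (x89,η), (x89,θ), (x89,ι)}
These 15 distinct sets form the basis B.
Close under arbitrary unions to get τ_{X×Y}; counting gives |τ_{X×Y}| = 27.


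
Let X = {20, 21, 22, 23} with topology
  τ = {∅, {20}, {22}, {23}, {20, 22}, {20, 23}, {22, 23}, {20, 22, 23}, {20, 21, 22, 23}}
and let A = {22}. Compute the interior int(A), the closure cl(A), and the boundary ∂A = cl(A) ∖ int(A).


int(A) = {22}, cl(A) = {21, 22}, ∂A = {21}.

Closed sets in (X, τ) are complements of opens:
  closed(X, τ) = {∅, {21}, {20, 21}, {21, 22}, {21, 23}, {20, 21, 22}, {20, 21, 23}, {21, 22, 23}, {20, 21, 22, 23}}.
int(A) = ⋃ {U ∈ τ : U ⊆ A}. Opens contained in A: ∅, {22}.
Taking the union of these: int(A) = {22}.
cl(A) = ⋂ {C closed : A ⊆ C}. Closed sets containing A: {21, 22}, {20, 21, 22}, {21, 22, 23}, {20, 21, 22, 23}.
Intersecting these: cl(A) = {21, 22}.
∂A = cl(A) ∖ int(A) = {21, 22} ∖ {22} = {21}.


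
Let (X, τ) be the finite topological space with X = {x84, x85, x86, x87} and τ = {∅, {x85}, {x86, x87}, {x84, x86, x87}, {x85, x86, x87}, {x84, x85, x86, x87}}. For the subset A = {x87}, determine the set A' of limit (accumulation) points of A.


A' = {x84, x86}

For each x ∈ X, list the open sets U ∈ τ with x ∈ U, then check whether U ∩ (A ∖ {x}) ≠ ∅ for every such U.
  x = x84: opens ∋ x are {x84, x86, x87}, {x84, x85, x86, x87}; each meets A ∖ {x84}, so x IS a limit point.
  x = x85: open {x85} ∋ x has {x85} ∩ (A ∖ {x85}) = ∅, so x is NOT a limit point.
  x = x86: opens ∋ x are {x86, x87}, {x84, x86, x87}, {x85, x86, x87}, {x84, x85, x86, x87}; each meets A ∖ {x86}, so x IS a limit point.
  x = x87: open {x86, x87} ∋ x has {x86, x87} ∩ (A ∖ {x87}) = ∅, so x is NOT a limit point.
Collecting: A' = {x84, x86}.


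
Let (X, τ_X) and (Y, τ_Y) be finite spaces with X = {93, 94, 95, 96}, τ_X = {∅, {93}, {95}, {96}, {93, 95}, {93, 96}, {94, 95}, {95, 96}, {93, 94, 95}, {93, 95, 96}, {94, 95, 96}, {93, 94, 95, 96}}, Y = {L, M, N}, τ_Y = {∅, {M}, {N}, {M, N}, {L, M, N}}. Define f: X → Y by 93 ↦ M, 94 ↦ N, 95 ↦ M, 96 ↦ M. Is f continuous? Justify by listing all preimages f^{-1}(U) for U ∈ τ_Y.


f is NOT continuous.

Compute f^{-1}(U) for each U ∈ τ_Y:
  U = ∅: f^{-1}(U) = ∅ ∈ τ_X ✓.
  U = {M}: f^{-1}(U) = {93, 95, 96} ∈ τ_X ✓.
  U = {N}: f^{-1}(U) = {94} ∉ τ_X ✗.
  U = {M, N}: f^{-1}(U) = {93, 94, 95, 96} ∈ τ_X ✓.
  U = {L, M, N}: f^{-1}(U) = {93, 94, 95, 96} ∈ τ_X ✓.
Found U = {N} with f^{-1}(U) = {94} not in τ_X. Therefore f is NOT continuous.


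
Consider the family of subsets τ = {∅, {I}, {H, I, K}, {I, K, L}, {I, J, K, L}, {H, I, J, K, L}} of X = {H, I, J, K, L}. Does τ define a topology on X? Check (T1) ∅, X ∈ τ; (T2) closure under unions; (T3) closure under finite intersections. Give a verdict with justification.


τ is NOT a topology on X.

Axiom (T1): ∅ ∈ τ? Yes; X ∈ τ? Yes.
Axiom (T2/T3): check pairwise unions and intersections of members of τ.
Counterexample for (T3): {H, I, K} ∩ {I, K, L} = {I, K} ∉ τ. Therefore τ is NOT a topology.


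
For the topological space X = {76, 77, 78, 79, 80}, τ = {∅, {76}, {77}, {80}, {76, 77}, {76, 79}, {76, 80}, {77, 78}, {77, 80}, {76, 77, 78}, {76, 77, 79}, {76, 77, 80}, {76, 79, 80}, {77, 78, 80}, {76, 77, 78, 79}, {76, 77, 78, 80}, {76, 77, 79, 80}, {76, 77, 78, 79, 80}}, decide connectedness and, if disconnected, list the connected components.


(X, τ) is disconnected; components = [{80}, {76, 79}, {77, 78}].

Find clopen sets (U ∈ τ with X ∖ U ∈ τ):
  U = ∅, X ∖ U = {76, 77, 78, 79, 80} — both open, so U is clopen.
  U = {80}, X ∖ U = {76, 77, 78, 79} — both open, so U is clopen.
  U = {76, 79}, X ∖ U = {77, 78, 80} — both open, so U is clopen.
  U = {77, 78}, X ∖ U = {76, 79, 80} — both open, so U is clopen.
  U = {76, 79, 80}, X ∖ U = {77, 78} — both open, so U is clopen.
  U = {77, 78, 80}, X ∖ U = {76, 79} — both open, so U is clopen.
  U = {76, 77, 78, 79}, X ∖ U = {80} — both open, so U is clopen.
  U = {76, 77, 78, 79, 80}, X ∖ U = ∅ — both open, so U is clopen.
Nontrivial clopen(s) exist: e.g. {76, 79}. So (X, τ) is disconnected.
Compute connected components by grouping points that agree on all clopens:
  component: {80}
  component: {76, 79}
  component: {77, 78}


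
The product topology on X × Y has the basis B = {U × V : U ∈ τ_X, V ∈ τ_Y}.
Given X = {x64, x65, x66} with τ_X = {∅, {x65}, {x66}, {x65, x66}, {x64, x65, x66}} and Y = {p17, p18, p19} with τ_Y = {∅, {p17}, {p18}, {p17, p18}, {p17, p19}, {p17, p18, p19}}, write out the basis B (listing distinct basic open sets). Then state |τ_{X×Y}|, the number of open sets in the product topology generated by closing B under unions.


Basis B = {∅ × ∅, {x65} × {p17}, {x65} × {p18}, {x66} × {p17}, {x66} × {p18}, {x65} × {p17, p18}, {x65} × {p17, p19}, {x65, x66} × {p17}, {x65, x66} × {p18}, {x66} × {p17, p18}, {x66} × {p17, p19}, {x64, x65, x66} × {p17}, {x64, x65, x66} × {p18}, {x65} × {p17, p18, p19}, {x66} × {p17, p18, p19}, {x65, x66} × {p17, p18}, {x65, x66} × {p17, p19}, {x64, x65, x66} × {p17, p18}, {x64, x65, x66} × {p17, p19}, {x65, x66} × {p17, p18, p19}, {x64, x65, x66} × {p17, p18, p19}}; |τ_{X×Y}| = 70.

Enumerate products U × V with U ∈ τ_X, V ∈ τ_Y (deduplicated):
  ∅ × ∅ = {} (∅)
  {x65} × {p17} = {(x65,p17)}
  {x65} × {p18} = {(x65,p18)}
  {x66} × {p17} = {(x66,p17)}
  {x66} × {p18} = {(x66,p18)}
  {x65} × {p17, p18} = {(x65,p17), (x65,p18)}
  {x65} × {p17, p19} = {(x65,p17), (x65,p19)}
  {x65, x66} × {p17} = {(x65,p17), (x66,p17)}
  {x65, x66} × {p18} = {(x65,p18), (x66,p18)}
  {x66} × {p17, p18} = {(x66,p17), (x66,p18)}
  {x66} × {p17, p19} = {(x66,p17), (x66,p19)}
  {x64, x65, x66} × {p17} = {(x64,p17), (x65,p17), (x66,p17)}
  {x64, x65, x66} × {p18} = {(x64,p18), (x65,p18), (x66,p18)}
  {x65} × {p17, p18, p19} = {(x65,p17), (x65,p18), (x65,p19)}
  {x66} × {p17, p18, p19} = {(x66,p17), (x66,p18), (x66,p19)}
  {x65, x66} × {p17, p18} = {(x65,p17), (x65,p18), (x66,p17), (x66,p18)}
  {x65, x66} × {p17, p19} = {(x65,p17), (x65,p19), (x66,p17), (x66,p19)}
  {x64, x65, x66} × {p17, p18} = {(x64,p17), (x64,p18), (x65,p17), (x65,p18), (x66,p17), (x66,p18)}
  {x64, x65, x66} × {p17, p19} = {(x64,p17), (x64,p19), (x65,p17), (x65,p19), (x66,p17), (x66,p19)}
  {x65, x66} × {p17, p18, p19} = {(x65,p17), (x65,p18), (x65,p19), (x66,p17), (x66,p18), (x66,p19)}
  {x64, x65, x66} × {p17, p18, p19} = {(x64,p17), (x64,p18), (x64,p19), (x65,p17), (x65,p18), (x65,p19), (x66,p17), (x66,p18), (x66,p19)}
These 21 distinct sets form the basis B.
Close under arbitrary unions to get τ_{X×Y}; counting gives |τ_{X×Y}| = 70.


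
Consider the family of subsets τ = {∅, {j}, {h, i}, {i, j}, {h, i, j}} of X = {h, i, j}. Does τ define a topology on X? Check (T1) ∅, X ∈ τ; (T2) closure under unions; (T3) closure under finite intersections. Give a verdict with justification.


τ is NOT a topology on X.

Axiom (T1): ∅ ∈ τ? Yes; X ∈ τ? Yes.
Axiom (T2/T3): check pairwise unions and intersections of members of τ.
Counterexample for (T3): {h, i} ∩ {i, j} = {i} ∉ τ. Therefore τ is NOT a topology.


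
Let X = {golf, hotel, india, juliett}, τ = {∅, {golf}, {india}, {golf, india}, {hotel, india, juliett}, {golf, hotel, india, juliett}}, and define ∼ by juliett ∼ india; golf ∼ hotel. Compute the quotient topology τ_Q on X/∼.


X/∼ = {[golf=hotel], [india=juliett]}; |τ_Q| = 2.

Equivalence classes: [golf=hotel], [india=juliett].
Quotient map π: X → X/∼ sends golf ↦ [golf=hotel], hotel ↦ [golf=hotel], india ↦ [india=juliett], juliett ↦ [india=juliett].
For each subset V ⊆ X/∼, compute π^{-1}(V) ⊆ X and check whether π^{-1}(V) ∈ τ. V is open in τ_Q iff π^{-1}(V) ∈ τ.
  V = {}: π^{-1}(V) = ∅ ∈ τ ✓.
  V = {[golf=hotel]}: π^{-1}(V) = {golf, hotel} ∉ τ ✗.
  V = {[india=juliett]}: π^{-1}(V) = {india, juliett} ∉ τ ✗.
  V = {[golf=hotel], [india=juliett]}: π^{-1}(V) = {golf, hotel, india, juliett} ∈ τ ✓.
Open sets in the quotient: τ_Q = {{}, {[golf=hotel], [india=juliett]}} (2 elements).


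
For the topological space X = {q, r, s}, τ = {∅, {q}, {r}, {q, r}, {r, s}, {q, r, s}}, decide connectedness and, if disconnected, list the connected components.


(X, τ) is disconnected; components = [{q}, {r, s}].

Find clopen sets (U ∈ τ with X ∖ U ∈ τ):
  U = ∅, X ∖ U = {q, r, s} — both open, so U is clopen.
  U = {q}, X ∖ U = {r, s} — both open, so U is clopen.
  U = {r, s}, X ∖ U = {q} — both open, so U is clopen.
  U = {q, r, s}, X ∖ U = ∅ — both open, so U is clopen.
Nontrivial clopen(s) exist: e.g. {q}. So (X, τ) is disconnected.
Compute connected components by grouping points that agree on all clopens:
  component: {q}
  component: {r, s}


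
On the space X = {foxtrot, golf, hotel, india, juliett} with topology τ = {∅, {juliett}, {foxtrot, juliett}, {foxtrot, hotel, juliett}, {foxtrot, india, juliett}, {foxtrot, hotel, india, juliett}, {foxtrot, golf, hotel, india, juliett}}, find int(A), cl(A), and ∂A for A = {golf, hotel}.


int(A) = ∅, cl(A) = {golf, hotel}, ∂A = {golf, hotel}.

Closed sets in (X, τ) are complements of opens:
  closed(X, τ) = {∅, {golf}, {golf, hotel}, {golf, india}, {golf, hotel, india}, {foxtrot, golf, hotel, india}, {foxtrot, golf, hotel, india, juliett}}.
int(A) = ⋃ {U ∈ τ : U ⊆ A}. Opens contained in A: ∅.
Taking the union of these: int(A) = ∅.
cl(A) = ⋂ {C closed : A ⊆ C}. Closed sets containing A: {golf, hotel}, {golf, hotel, india}, {foxtrot, golf, hotel, india}, {foxtrot, golf, hotel, india, juliett}.
Intersecting these: cl(A) = {golf, hotel}.
∂A = cl(A) ∖ int(A) = {golf, hotel} ∖ ∅ = {golf, hotel}.


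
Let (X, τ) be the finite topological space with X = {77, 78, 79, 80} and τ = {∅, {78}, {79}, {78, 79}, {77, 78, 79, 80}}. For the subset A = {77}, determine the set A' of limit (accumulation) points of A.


A' = {80}

For each x ∈ X, list the open sets U ∈ τ with x ∈ U, then check whether U ∩ (A ∖ {x}) ≠ ∅ for every such U.
  x = 77: open {77, 78, 79, 80} ∋ x has {77, 78, 79, 80} ∩ (A ∖ {77}) = ∅, so x is NOT a limit point.
  x = 78: open {78} ∋ x has {78} ∩ (A ∖ {78}) = ∅, so x is NOT a limit point.
  x = 79: open {79} ∋ x has {79} ∩ (A ∖ {79}) = ∅, so x is NOT a limit point.
  x = 80: opens ∋ x are {77, 78, 79, 80}; each meets A ∖ {80}, so x IS a limit point.
Collecting: A' = {80}.


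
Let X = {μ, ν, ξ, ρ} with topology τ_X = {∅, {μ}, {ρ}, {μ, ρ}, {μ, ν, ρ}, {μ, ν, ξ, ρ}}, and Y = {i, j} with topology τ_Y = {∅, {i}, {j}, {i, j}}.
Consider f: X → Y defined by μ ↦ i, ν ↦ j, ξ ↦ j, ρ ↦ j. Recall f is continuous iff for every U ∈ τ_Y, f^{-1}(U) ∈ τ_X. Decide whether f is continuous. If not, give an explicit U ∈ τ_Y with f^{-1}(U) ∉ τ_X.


f is NOT continuous.

Compute f^{-1}(U) for each U ∈ τ_Y:
  U = ∅: f^{-1}(U) = ∅ ∈ τ_X ✓.
  U = {i}: f^{-1}(U) = {μ} ∈ τ_X ✓.
  U = {j}: f^{-1}(U) = {ν, ξ, ρ} ∉ τ_X ✗.
  U = {i, j}: f^{-1}(U) = {μ, ν, ξ, ρ} ∈ τ_X ✓.
Found U = {j} with f^{-1}(U) = {ν, ξ, ρ} not in τ_X. Therefore f is NOT continuous.


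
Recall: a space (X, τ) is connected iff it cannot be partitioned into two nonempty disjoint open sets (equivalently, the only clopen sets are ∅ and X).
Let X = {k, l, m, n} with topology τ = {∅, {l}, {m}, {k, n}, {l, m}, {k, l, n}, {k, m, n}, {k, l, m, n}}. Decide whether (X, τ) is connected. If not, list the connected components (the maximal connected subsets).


(X, τ) is disconnected; components = [{l}, {m}, {k, n}].

Find clopen sets (U ∈ τ with X ∖ U ∈ τ):
  U = ∅, X ∖ U = {k, l, m, n} — both open, so U is clopen.
  U = {l}, X ∖ U = {k, m, n} — both open, so U is clopen.
  U = {m}, X ∖ U = {k, l, n} — both open, so U is clopen.
  U = {k, n}, X ∖ U = {l, m} — both open, so U is clopen.
  U = {l, m}, X ∖ U = {k, n} — both open, so U is clopen.
  U = {k, l, n}, X ∖ U = {m} — both open, so U is clopen.
  U = {k, m, n}, X ∖ U = {l} — both open, so U is clopen.
  U = {k, l, m, n}, X ∖ U = ∅ — both open, so U is clopen.
Nontrivial clopen(s) exist: e.g. {k, m, n}. So (X, τ) is disconnected.
Compute connected components by grouping points that agree on all clopens:
  component: {l}
  component: {m}
  component: {k, n}


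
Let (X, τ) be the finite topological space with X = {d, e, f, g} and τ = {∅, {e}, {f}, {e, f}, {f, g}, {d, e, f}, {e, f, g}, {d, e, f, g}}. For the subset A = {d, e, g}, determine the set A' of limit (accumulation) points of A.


A' = {d}

For each x ∈ X, list the open sets U ∈ τ with x ∈ U, then check whether U ∩ (A ∖ {x}) ≠ ∅ for every such U.
  x = d: opens ∋ x are {d, e, f}, {d, e, f, g}; each meets A ∖ {d}, so x IS a limit point.
  x = e: open {e} ∋ x has {e} ∩ (A ∖ {e}) = ∅, so x is NOT a limit point.
  x = f: open {f} ∋ x has {f} ∩ (A ∖ {f}) = ∅, so x is NOT a limit point.
  x = g: open {f, g} ∋ x has {f, g} ∩ (A ∖ {g}) = ∅, so x is NOT a limit point.
Collecting: A' = {d}.


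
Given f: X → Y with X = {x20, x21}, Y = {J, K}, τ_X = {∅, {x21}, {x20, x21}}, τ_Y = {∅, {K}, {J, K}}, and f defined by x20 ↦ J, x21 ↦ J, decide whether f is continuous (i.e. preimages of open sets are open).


f IS continuous.

Compute f^{-1}(U) for each U ∈ τ_Y:
  U = ∅: f^{-1}(U) = ∅ ∈ τ_X ✓.
  U = {K}: f^{-1}(U) = ∅ ∈ τ_X ✓.
  U = {J, K}: f^{-1}(U) = {x20, x21} ∈ τ_X ✓.
Every preimage lies in τ_X, so f IS continuous.


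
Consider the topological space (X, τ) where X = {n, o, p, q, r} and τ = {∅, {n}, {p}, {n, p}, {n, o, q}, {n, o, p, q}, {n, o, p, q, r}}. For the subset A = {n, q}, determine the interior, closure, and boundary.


int(A) = {n}, cl(A) = {n, o, q, r}, ∂A = {o, q, r}.

Closed sets in (X, τ) are complements of opens:
  closed(X, τ) = {∅, {r}, {p, r}, {o, q, r}, {n, o, q, r}, {o, p, q, r}, {n, o, p, q, r}}.
int(A) = ⋃ {U ∈ τ : U ⊆ A}. Opens contained in A: ∅, {n}.
Taking the union of these: int(A) = {n}.
cl(A) = ⋂ {C closed : A ⊆ C}. Closed sets containing A: {n, o, q, r}, {n, o, p, q, r}.
Intersecting these: cl(A) = {n, o, q, r}.
∂A = cl(A) ∖ int(A) = {n, o, q, r} ∖ {n} = {o, q, r}.


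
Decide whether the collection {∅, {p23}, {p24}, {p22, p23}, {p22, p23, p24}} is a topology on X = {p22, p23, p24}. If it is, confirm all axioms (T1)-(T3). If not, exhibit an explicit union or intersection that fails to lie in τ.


τ is NOT a topology on X.

Axiom (T1): ∅ ∈ τ? Yes; X ∈ τ? Yes.
Axiom (T2/T3): check pairwise unions and intersections of members of τ.
Counterexample for (T2): {p23} ∪ {p24} = {p23, p24} ∉ τ. Therefore τ is NOT a topology.


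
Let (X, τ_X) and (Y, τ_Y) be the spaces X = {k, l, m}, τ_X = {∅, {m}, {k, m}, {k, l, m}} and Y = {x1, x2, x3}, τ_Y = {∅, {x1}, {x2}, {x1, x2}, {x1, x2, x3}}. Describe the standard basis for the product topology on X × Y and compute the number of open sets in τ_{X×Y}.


Basis B = {∅ × ∅, {m} × {x1}, {m} × {x2}, {k, m} × {x1}, {k, m} × {x2}, {m} × {x1, x2}, {k, l, m} × {x1}, {k, l, m} × {x2}, {m} × {x1, x2, x3}, {k, m} × {x1, x2}, {k, m} × {x1, x2, x3}, {k, l, m} × {x1, x2}, {k, l, m} × {x1, x2, x3}}; |τ_{X×Y}| = 30.

Enumerate products U × V with U ∈ τ_X, V ∈ τ_Y (deduplicated):
  ∅ × ∅ = {} (∅)
  {m} × {x1} = {(m,x1)}
  {m} × {x2} = {(m,x2)}
  {k, m} × {x1} = {(k,x1), (m,x1)}
  {k, m} × {x2} = {(k,x2), (m,x2)}
  {m} × {x1, x2} = {(m,x1), (m,x2)}
  {k, l, m} × {x1} = {(k,x1), (l,x1), (m,x1)}
  {k, l, m} × {x2} = {(k,x2), (l,x2), (m,x2)}
  {m} × {x1, x2, x3} = {(m,x1), (m,x2), (m,x3)}
  {k, m} × {x1, x2} = {(k,x1), (k,x2), (m,x1), (m,x2)}
  {k, m} × {x1, x2, x3} = {(k,x1), (k,x2), (k,x3), (m,x1), (m,x2), (m,x3)}
  {k, l, m} × {x1, x2} = {(k,x1), (k,x2), (l,x1), (l,x2), (m,x1), (m,x2)}
  {k, l, m} × {x1, x2, x3} = {(k,x1), (k,x2), (k,x3), (l,x1), (l,x2), (l,x3), (m,x1), (m,x2), (m,x3)}
These 13 distinct sets form the basis B.
Close under arbitrary unions to get τ_{X×Y}; counting gives |τ_{X×Y}| = 30.


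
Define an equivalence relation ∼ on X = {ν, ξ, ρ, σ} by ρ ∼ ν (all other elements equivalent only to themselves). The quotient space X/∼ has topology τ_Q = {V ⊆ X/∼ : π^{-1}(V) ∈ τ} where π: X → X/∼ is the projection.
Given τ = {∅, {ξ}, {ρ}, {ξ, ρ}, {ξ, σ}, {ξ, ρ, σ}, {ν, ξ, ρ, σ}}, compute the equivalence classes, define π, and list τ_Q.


X/∼ = {[ν=ρ], [ξ], [σ]}; |τ_Q| = 4.

Equivalence classes: [ν=ρ], [ξ], [σ].
Quotient map π: X → X/∼ sends ν ↦ [ν=ρ], ξ ↦ [ξ], ρ ↦ [ν=ρ], σ ↦ [σ].
For each subset V ⊆ X/∼, compute π^{-1}(V) ⊆ X and check whether π^{-1}(V) ∈ τ. V is open in τ_Q iff π^{-1}(V) ∈ τ.
  V = {}: π^{-1}(V) = ∅ ∈ τ ✓.
  V = {[ν=ρ]}: π^{-1}(V) = {ν, ρ} ∉ τ ✗.
  V = {[ξ]}: π^{-1}(V) = {ξ} ∈ τ ✓.
  V = {[ν=ρ], [ξ]}: π^{-1}(V) = {ν, ξ, ρ} ∉ τ ✗.
  V = {[σ]}: π^{-1}(V) = {σ} ∉ τ ✗.
  V = {[ν=ρ], [σ]}: π^{-1}(V) = {ν, ρ, σ} ∉ τ ✗.
  V = {[ξ], [σ]}: π^{-1}(V) = {ξ, σ} ∈ τ ✓.
  V = {[ν=ρ], [ξ], [σ]}: π^{-1}(V) = {ν, ξ, ρ, σ} ∈ τ ✓.
Open sets in the quotient: τ_Q = {{}, {[ξ]}, {[ξ], [σ]}, {[ν=ρ], [ξ], [σ]}} (4 elements).


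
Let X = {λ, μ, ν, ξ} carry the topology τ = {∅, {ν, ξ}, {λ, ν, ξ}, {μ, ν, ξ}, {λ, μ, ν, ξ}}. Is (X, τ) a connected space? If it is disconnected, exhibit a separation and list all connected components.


(X, τ) is connected.

Find clopen sets (U ∈ τ with X ∖ U ∈ τ):
  U = ∅, X ∖ U = {λ, μ, ν, ξ} — both open, so U is clopen.
  U = {λ, μ, ν, ξ}, X ∖ U = ∅ — both open, so U is clopen.
Only trivial clopens (∅ and X) exist, so (X, τ) is connected.
Compute connected components by grouping points that agree on all clopens:
  component: {λ, μ, ν, ξ}


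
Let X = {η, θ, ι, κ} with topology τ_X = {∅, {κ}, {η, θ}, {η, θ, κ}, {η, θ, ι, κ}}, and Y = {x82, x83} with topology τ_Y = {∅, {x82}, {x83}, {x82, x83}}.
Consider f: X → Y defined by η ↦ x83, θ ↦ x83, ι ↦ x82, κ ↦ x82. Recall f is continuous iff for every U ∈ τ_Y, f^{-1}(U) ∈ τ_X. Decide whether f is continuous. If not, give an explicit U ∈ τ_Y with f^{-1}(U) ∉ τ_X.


f is NOT continuous.

Compute f^{-1}(U) for each U ∈ τ_Y:
  U = ∅: f^{-1}(U) = ∅ ∈ τ_X ✓.
  U = {x82}: f^{-1}(U) = {ι, κ} ∉ τ_X ✗.
  U = {x83}: f^{-1}(U) = {η, θ} ∈ τ_X ✓.
  U = {x82, x83}: f^{-1}(U) = {η, θ, ι, κ} ∈ τ_X ✓.
Found U = {x82} with f^{-1}(U) = {ι, κ} not in τ_X. Therefore f is NOT continuous.


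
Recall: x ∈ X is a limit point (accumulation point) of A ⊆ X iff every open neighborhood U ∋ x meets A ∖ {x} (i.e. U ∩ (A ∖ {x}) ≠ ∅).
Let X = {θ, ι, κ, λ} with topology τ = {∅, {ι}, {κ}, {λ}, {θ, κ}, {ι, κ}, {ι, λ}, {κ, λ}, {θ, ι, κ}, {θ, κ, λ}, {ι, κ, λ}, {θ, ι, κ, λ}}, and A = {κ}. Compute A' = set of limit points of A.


A' = {θ}

For each x ∈ X, list the open sets U ∈ τ with x ∈ U, then check whether U ∩ (A ∖ {x}) ≠ ∅ for every such U.
  x = θ: opens ∋ x are {θ, κ}, {θ, ι, κ}, {θ, κ, λ}, {θ, ι, κ, λ}; each meets A ∖ {θ}, so x IS a limit point.
  x = ι: open {ι} ∋ x has {ι} ∩ (A ∖ {ι}) = ∅, so x is NOT a limit point.
  x = κ: open {κ} ∋ x has {κ} ∩ (A ∖ {κ}) = ∅, so x is NOT a limit point.
  x = λ: open {λ} ∋ x has {λ} ∩ (A ∖ {λ}) = ∅, so x is NOT a limit point.
Collecting: A' = {θ}.


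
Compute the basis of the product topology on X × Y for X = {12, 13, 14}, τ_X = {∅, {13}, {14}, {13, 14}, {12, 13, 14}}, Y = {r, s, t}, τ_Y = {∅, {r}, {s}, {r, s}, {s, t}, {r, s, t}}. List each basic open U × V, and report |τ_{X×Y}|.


Basis B = {∅ × ∅, {13} × {r}, {13} × {s}, {14} × {r}, {14} × {s}, {13} × {r, s}, {13, 14} × {r}, {13} × {s, t}, {13, 14} × {s}, {14} × {r, s}, {14} × {s, t}, {12, 13, 14} × {r}, {12, 13, 14} × {s}, {13} × {r, s, t}, {14} × {r, s, t}, {13, 14} × {r, s}, {13, 14} × {s, t}, {12, 13, 14} × {r, s}, {12, 13, 14} × {s, t}, {13, 14} × {r, s, t}, {12, 13, 14} × {r, s, t}}; |τ_{X×Y}| = 70.

Enumerate products U × V with U ∈ τ_X, V ∈ τ_Y (deduplicated):
  ∅ × ∅ = {} (∅)
  {13} × {r} = {(13,r)}
  {13} × {s} = {(13,s)}
  {14} × {r} = {(14,r)}
  {14} × {s} = {(14,s)}
  {13} × {r, s} = {(13,r), (13,s)}
  {13, 14} × {r} = {(13,r), (14,r)}
  {13} × {s, t} = {(13,s), (13,t)}
  {13, 14} × {s} = {(13,s), (14,s)}
  {14} × {r, s} = {(14,r), (14,s)}
  {14} × {s, t} = {(14,s), (14,t)}
  {12, 13, 14} × {r} = {(12,r), (13,r), (14,r)}
  {12, 13, 14} × {s} = {(12,s), (13,s), (14,s)}
  {13} × {r, s, t} = {(13,r), (13,s), (13,t)}
  {14} × {r, s, t} = {(14,r), (14,s), (14,t)}
  {13, 14} × {r, s} = {(13,r), (13,s), (14,r), (14,s)}
  {13, 14} × {s, t} = {(13,s), (13,t), (14,s), (14,t)}
  {12, 13, 14} × {r, s} = {(12,r), (12,s), (13,r), (13,s), (14,r), (14,s)}
  {12, 13, 14} × {s, t} = {(12,s), (12,t), (13,s), (13,t), (14,s), (14,t)}
  {13, 14} × {r, s, t} = {(13,r), (13,s), (13,t), (14,r), (14,s), (14,t)}
  {12, 13, 14} × {r, s, t} = {(12,r), (12,s), (12,t), (13,r), (13,s), (13,t), (14,r), (14,s), (14,t)}
These 21 distinct sets form the basis B.
Close under arbitrary unions to get τ_{X×Y}; counting gives |τ_{X×Y}| = 70.


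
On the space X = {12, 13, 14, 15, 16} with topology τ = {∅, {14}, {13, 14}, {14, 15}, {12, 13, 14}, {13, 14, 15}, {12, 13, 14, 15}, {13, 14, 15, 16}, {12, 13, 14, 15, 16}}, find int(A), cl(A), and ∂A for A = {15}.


int(A) = ∅, cl(A) = {15, 16}, ∂A = {15, 16}.

Closed sets in (X, τ) are complements of opens:
  closed(X, τ) = {∅, {12}, {16}, {12, 16}, {15, 16}, {12, 13, 16}, {12, 15, 16}, {12, 13, 15, 16}, {12, 13, 14, 15, 16}}.
int(A) = ⋃ {U ∈ τ : U ⊆ A}. Opens contained in A: ∅.
Taking the union of these: int(A) = ∅.
cl(A) = ⋂ {C closed : A ⊆ C}. Closed sets containing A: {15, 16}, {12, 15, 16}, {12, 13, 15, 16}, {12, 13, 14, 15, 16}.
Intersecting these: cl(A) = {15, 16}.
∂A = cl(A) ∖ int(A) = {15, 16} ∖ ∅ = {15, 16}.


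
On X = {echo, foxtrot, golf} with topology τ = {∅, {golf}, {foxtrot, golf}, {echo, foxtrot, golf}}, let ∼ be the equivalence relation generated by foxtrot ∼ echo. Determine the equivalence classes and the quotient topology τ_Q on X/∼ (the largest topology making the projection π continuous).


X/∼ = {[echo=foxtrot], [golf]}; |τ_Q| = 3.

Equivalence classes: [echo=foxtrot], [golf].
Quotient map π: X → X/∼ sends echo ↦ [echo=foxtrot], foxtrot ↦ [echo=foxtrot], golf ↦ [golf].
For each subset V ⊆ X/∼, compute π^{-1}(V) ⊆ X and check whether π^{-1}(V) ∈ τ. V is open in τ_Q iff π^{-1}(V) ∈ τ.
  V = {}: π^{-1}(V) = ∅ ∈ τ ✓.
  V = {[echo=foxtrot]}: π^{-1}(V) = {echo, foxtrot} ∉ τ ✗.
  V = {[golf]}: π^{-1}(V) = {golf} ∈ τ ✓.
  V = {[echo=foxtrot], [golf]}: π^{-1}(V) = {echo, foxtrot, golf} ∈ τ ✓.
Open sets in the quotient: τ_Q = {{}, {[golf]}, {[echo=foxtrot], [golf]}} (3 elements).


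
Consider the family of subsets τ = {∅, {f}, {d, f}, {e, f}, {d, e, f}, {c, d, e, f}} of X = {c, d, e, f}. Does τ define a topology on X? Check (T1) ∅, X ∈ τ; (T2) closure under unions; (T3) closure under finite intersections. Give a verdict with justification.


τ IS a topology on X.

Axiom (T1): ∅ ∈ τ? Yes; X ∈ τ? Yes.
Axiom (T2/T3): check pairwise unions and intersections of members of τ.
All pairwise intersections and unions checked — each lies in τ. Therefore τ satisfies (T1), (T2), (T3): it IS a topology on X.


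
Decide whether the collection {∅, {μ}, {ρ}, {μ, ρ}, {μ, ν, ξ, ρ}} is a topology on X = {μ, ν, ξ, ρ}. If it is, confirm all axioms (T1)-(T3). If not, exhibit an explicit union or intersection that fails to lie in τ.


τ IS a topology on X.

Axiom (T1): ∅ ∈ τ? Yes; X ∈ τ? Yes.
Axiom (T2/T3): check pairwise unions and intersections of members of τ.
All pairwise intersections and unions checked — each lies in τ. Therefore τ satisfies (T1), (T2), (T3): it IS a topology on X.


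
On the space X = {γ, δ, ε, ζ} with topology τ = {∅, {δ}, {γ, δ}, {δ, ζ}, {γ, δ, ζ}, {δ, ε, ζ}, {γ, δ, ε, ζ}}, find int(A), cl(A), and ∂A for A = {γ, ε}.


int(A) = ∅, cl(A) = {γ, ε}, ∂A = {γ, ε}.

Closed sets in (X, τ) are complements of opens:
  closed(X, τ) = {∅, {γ}, {ε}, {γ, ε}, {ε, ζ}, {γ, ε, ζ}, {γ, δ, ε, ζ}}.
int(A) = ⋃ {U ∈ τ : U ⊆ A}. Opens contained in A: ∅.
Taking the union of these: int(A) = ∅.
cl(A) = ⋂ {C closed : A ⊆ C}. Closed sets containing A: {γ, ε}, {γ, ε, ζ}, {γ, δ, ε, ζ}.
Intersecting these: cl(A) = {γ, ε}.
∂A = cl(A) ∖ int(A) = {γ, ε} ∖ ∅ = {γ, ε}.


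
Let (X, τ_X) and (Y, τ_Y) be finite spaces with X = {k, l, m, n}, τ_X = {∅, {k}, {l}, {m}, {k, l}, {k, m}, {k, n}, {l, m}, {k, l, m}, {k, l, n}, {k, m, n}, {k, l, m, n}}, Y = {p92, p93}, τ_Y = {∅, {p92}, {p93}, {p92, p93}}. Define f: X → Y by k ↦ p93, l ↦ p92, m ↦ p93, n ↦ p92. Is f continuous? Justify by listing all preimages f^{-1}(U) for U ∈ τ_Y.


f is NOT continuous.

Compute f^{-1}(U) for each U ∈ τ_Y:
  U = ∅: f^{-1}(U) = ∅ ∈ τ_X ✓.
  U = {p92}: f^{-1}(U) = {l, n} ∉ τ_X ✗.
  U = {p93}: f^{-1}(U) = {k, m} ∈ τ_X ✓.
  U = {p92, p93}: f^{-1}(U) = {k, l, m, n} ∈ τ_X ✓.
Found U = {p92} with f^{-1}(U) = {l, n} not in τ_X. Therefore f is NOT continuous.


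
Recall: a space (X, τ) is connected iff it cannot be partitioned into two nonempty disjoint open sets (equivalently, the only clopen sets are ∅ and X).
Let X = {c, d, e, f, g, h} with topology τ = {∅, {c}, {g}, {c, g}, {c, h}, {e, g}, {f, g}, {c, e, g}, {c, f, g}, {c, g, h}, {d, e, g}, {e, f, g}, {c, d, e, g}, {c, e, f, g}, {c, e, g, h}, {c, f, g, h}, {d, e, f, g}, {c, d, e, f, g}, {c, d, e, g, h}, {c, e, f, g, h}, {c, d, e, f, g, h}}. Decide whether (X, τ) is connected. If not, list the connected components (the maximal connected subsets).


(X, τ) is disconnected; components = [{c, h}, {d, e, f, g}].

Find clopen sets (U ∈ τ with X ∖ U ∈ τ):
  U = ∅, X ∖ U = {c, d, e, f, g, h} — both open, so U is clopen.
  U = {c, h}, X ∖ U = {d, e, f, g} — both open, so U is clopen.
  U = {d, e, f, g}, X ∖ U = {c, h} — both open, so U is clopen.
  U = {c, d, e, f, g, h}, X ∖ U = ∅ — both open, so U is clopen.
Nontrivial clopen(s) exist: e.g. {c, h}. So (X, τ) is disconnected.
Compute connected components by grouping points that agree on all clopens:
  component: {c, h}
  component: {d, e, f, g}


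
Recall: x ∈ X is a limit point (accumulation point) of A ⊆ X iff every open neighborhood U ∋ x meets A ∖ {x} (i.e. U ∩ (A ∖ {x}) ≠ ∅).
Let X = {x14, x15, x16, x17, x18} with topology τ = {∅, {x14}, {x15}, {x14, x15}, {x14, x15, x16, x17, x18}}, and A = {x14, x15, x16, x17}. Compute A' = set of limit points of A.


A' = {x16, x17, x18}

For each x ∈ X, list the open sets U ∈ τ with x ∈ U, then check whether U ∩ (A ∖ {x}) ≠ ∅ for every such U.
  x = x14: open {x14} ∋ x has {x14} ∩ (A ∖ {x14}) = ∅, so x is NOT a limit point.
  x = x15: open {x15} ∋ x has {x15} ∩ (A ∖ {x15}) = ∅, so x is NOT a limit point.
  x = x16: opens ∋ x are {x14, x15, x16, x17, x18}; each meets A ∖ {x16}, so x IS a limit point.
  x = x17: opens ∋ x are {x14, x15, x16, x17, x18}; each meets A ∖ {x17}, so x IS a limit point.
  x = x18: opens ∋ x are {x14, x15, x16, x17, x18}; each meets A ∖ {x18}, so x IS a limit point.
Collecting: A' = {x16, x17, x18}.


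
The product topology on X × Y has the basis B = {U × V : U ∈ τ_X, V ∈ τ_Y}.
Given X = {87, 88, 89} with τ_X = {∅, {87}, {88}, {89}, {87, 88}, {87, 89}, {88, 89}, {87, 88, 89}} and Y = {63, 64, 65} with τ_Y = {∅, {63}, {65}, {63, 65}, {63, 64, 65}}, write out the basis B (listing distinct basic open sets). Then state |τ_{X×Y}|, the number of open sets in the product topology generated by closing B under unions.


Basis B = {∅ × ∅, {87} × {63}, {87} × {65}, {88} × {63}, {88} × {65}, {89} × {63}, {89} × {65}, {87} × {63, 65}, {87, 88} × {63}, {87, 89} × {63}, {87, 88} × {65}, {87, 89} × {65}, {88} × {63, 65}, {88, 89} × {63}, {88, 89} × {65}, {89} × {63, 65}, {87} × {63, 64, 65}, {87, 88, 89} × {63}, {87, 88, 89} × {65}, {88} × {63, 64, 65}, {89} × {63, 64, 65}, {87, 88} × {63, 65}, {87, 89} × {63, 65}, {88, 89} × {63, 65}, {87, 88} × {63, 64, 65}, {87, 89} × {63, 64, 65}, {87, 88, 89} × {63, 65}, {88, 89} × {63, 64, 65}, {87, 88, 89} × {63, 64, 65}}; |τ_{X×Y}| = 125.

Enumerate products U × V with U ∈ τ_X, V ∈ τ_Y (deduplicated):
  ∅ × ∅ = {} (∅)
  {87} × {63} = {(87,63)}
  {87} × {65} = {(87,65)}
  {88} × {63} = {(88,63)}
  {88} × {65} = {(88,65)}
  {89} × {63} = {(89,63)}
  {89} × {65} = {(89,65)}
  {87} × {63, 65} = {(87,63), (87,65)}
  {87, 88} × {63} = {(87,63), (88,63)}
  {87, 89} × {63} = {(87,63), (89,63)}
  {87, 88} × {65} = {(87,65), (88,65)}
  {87, 89} × {65} = {(87,65), (89,65)}
  {88} × {63, 65} = {(88,63), (88,65)}
  {88, 89} × {63} = {(88,63), (89,63)}
  {88, 89} × {65} = {(88,65), (89,65)}
  {89} × {63, 65} = {(89,63), (89,65)}
  {87} × {63, 64, 65} = {(87,63), (87,64), (87,65)}
  {87, 88, 89} × {63} = {(87,63), (88,63), (89,63)}
  {87, 88, 89} × {65} = {(87,65), (88,65), (89,65)}
  {88} × {63, 64, 65} = {(88,63), (88,64), (88,65)}
  {89} × {63, 64, 65} = {(89,63), (89,64), (89,65)}
  {87, 88} × {63, 65} = {(87,63), (87,65), (88,63), (88,65)}
  {87, 89} × {63, 65} = {(87,63), (87,65), (89,63), (89,65)}
  {88, 89} × {63, 65} = {(88,63), (88,65), (89,63), (89,65)}
  {87, 88} × {63, 64, 65} = {(87,63), (87,64), (87,65), (88,63), (88,64), (88,65)}
  {87, 89} × {63, 64, 65} = {(87,63), (87,64), (87,65), (89,63), (89,64), (89,65)}
  {87, 88, 89} × {63, 65} = {(87,63), (87,65), (88,63), (88,65), (89,63), (89,65)}
  {88, 89} × {63, 64, 65} = {(88,63), (88,64), (88,65), (89,63), (89,64), (89,65)}
  {87, 88, 89} × {63, 64, 65} = {(87,63), (87,64), (87,65), (88,63), (88,64), (88,65), (89,63), (89,64), (89,65)}
These 29 distinct sets form the basis B.
Close under arbitrary unions to get τ_{X×Y}; counting gives |τ_{X×Y}| = 125.


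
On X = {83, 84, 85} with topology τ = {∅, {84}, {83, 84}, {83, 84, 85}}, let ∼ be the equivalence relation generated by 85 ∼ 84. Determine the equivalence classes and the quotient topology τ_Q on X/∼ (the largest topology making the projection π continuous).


X/∼ = {[83], [84=85]}; |τ_Q| = 2.

Equivalence classes: [83], [84=85].
Quotient map π: X → X/∼ sends 83 ↦ [83], 84 ↦ [84=85], 85 ↦ [84=85].
For each subset V ⊆ X/∼, compute π^{-1}(V) ⊆ X and check whether π^{-1}(V) ∈ τ. V is open in τ_Q iff π^{-1}(V) ∈ τ.
  V = {}: π^{-1}(V) = ∅ ∈ τ ✓.
  V = {[83]}: π^{-1}(V) = {83} ∉ τ ✗.
  V = {[84=85]}: π^{-1}(V) = {84, 85} ∉ τ ✗.
  V = {[83], [84=85]}: π^{-1}(V) = {83, 84, 85} ∈ τ ✓.
Open sets in the quotient: τ_Q = {{}, {[83], [84=85]}} (2 elements).
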